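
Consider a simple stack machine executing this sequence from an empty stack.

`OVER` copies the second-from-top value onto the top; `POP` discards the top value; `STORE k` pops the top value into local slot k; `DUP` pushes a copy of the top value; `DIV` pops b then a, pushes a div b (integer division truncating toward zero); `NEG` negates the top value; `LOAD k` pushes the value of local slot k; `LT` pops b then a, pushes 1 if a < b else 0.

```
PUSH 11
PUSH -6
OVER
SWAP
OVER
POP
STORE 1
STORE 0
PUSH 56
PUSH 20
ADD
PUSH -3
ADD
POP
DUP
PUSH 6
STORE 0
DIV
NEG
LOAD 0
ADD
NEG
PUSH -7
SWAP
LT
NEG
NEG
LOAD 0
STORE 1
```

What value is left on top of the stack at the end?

1

PUSH 11 → [11]
PUSH -6 → [11, -6]
OVER    → [11, -6, 11]
SWAP    → [11, 11, -6]
OVER    → [11, 11, -6, 11]
POP     → [11, 11, -6]
STORE 1 → [11, 11]
STORE 0 → [11]
PUSH 56 → [11, 56]
PUSH 20 → [11, 56, 20]
ADD     → [11, 76]
PUSH -3 → [11, 76, -3]
ADD     → [11, 73]
POP     → [11]
DUP     → [11, 11]
PUSH 6  → [11, 11, 6]
STORE 0 → [11, 11]
DIV     → [1]
NEG     → [-1]
LOAD 0  → [-1, 6]
ADD     → [5]
NEG     → [-5]
PUSH -7 → [-5, -7]
SWAP    → [-7, -5]
LT      → [1]
NEG     → [-1]
NEG     → [1]
LOAD 0  → [1, 6]
STORE 1 → [1]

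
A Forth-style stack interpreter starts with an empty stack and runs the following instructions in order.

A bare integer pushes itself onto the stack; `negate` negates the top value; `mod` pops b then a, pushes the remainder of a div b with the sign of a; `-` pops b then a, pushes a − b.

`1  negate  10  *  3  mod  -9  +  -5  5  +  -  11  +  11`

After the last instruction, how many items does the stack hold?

2

1      -> [1]
negate -> [-1]
10     -> [-1, 10]
*      -> [-10]
3      -> [-10, 3]
mod    -> [-1]
-9     -> [-1, -9]
+      -> [-10]
-5     -> [-10, -5]
5      -> [-10, -5, 5]
+      -> [-10, 0]
-      -> [-10]
11     -> [-10, 11]
+      -> [1]
11     -> [1, 11]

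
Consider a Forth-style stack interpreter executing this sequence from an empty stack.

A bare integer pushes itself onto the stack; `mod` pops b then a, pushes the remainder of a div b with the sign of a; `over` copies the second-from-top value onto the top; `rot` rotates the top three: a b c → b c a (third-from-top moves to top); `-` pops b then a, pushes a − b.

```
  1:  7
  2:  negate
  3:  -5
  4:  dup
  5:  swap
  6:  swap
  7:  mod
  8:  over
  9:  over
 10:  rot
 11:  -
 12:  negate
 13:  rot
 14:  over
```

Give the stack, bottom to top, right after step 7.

[-7, 0]

7      → [7]
negate → [-7]
-5     → [-7, -5]
dup    → [-7, -5, -5]
swap   → [-7, -5, -5]
swap   → [-7, -5, -5]
mod    → [-7, 0]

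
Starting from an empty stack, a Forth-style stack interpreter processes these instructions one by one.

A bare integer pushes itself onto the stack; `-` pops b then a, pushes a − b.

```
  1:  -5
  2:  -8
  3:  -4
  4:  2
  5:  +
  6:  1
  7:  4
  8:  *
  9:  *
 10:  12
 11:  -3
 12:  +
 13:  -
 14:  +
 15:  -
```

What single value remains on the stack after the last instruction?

-5  [-5]
-8  [-5, -8]
-4  [-5, -8, -4]
2   [-5, -8, -4, 2]
+   [-5, -8, -2]
1   [-5, -8, -2, 1]
4   [-5, -8, -2, 1, 4]
*   [-5, -8, -2, 4]
*   [-5, -8, -8]
12  [-5, -8, -8, 12]
-3  [-5, -8, -8, 12, -3]
+   [-5, -8, -8, 9]
-   [-5, -8, -17]
+   [-5, -25]
-   [20]

20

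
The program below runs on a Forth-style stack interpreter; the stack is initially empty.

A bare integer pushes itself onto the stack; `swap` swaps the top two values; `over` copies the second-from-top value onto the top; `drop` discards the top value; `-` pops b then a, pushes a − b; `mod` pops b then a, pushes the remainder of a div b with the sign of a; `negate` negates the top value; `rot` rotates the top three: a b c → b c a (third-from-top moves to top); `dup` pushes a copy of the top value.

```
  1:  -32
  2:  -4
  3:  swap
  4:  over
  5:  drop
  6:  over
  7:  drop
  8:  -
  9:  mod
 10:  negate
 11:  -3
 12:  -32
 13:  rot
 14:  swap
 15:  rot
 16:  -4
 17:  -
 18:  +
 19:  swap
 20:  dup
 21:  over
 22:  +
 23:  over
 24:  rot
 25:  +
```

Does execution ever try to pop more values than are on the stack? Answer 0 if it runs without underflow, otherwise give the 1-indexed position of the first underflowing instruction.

-32  → [-32]
-4   → [-32, -4]
swap → [-4, -32]
over → [-4, -32, -4]
drop → [-4, -32]
over → [-4, -32, -4]
drop → [-4, -32]
-    → [28]
mod  — needs 2 operands, stack has 1 → underflow

9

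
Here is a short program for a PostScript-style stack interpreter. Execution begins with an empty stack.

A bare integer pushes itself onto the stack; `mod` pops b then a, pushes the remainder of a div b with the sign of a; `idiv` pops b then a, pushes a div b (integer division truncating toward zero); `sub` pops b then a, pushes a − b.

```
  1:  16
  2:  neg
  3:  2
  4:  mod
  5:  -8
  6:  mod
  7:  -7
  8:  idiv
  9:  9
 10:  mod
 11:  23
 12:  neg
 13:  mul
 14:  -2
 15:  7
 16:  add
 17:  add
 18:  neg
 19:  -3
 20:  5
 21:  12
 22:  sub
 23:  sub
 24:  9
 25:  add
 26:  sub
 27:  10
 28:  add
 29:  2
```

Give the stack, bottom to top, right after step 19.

[-5, -3]

16   -> [16]
neg  -> [-16]
2    -> [-16, 2]
mod  -> [0]
-8   -> [0, -8]
mod  -> [0]
-7   -> [0, -7]
idiv -> [0]
9    -> [0, 9]
mod  -> [0]
23   -> [0, 23]
neg  -> [0, -23]
mul  -> [0]
-2   -> [0, -2]
7    -> [0, -2, 7]
add  -> [0, 5]
add  -> [5]
neg  -> [-5]
-3   -> [-5, -3]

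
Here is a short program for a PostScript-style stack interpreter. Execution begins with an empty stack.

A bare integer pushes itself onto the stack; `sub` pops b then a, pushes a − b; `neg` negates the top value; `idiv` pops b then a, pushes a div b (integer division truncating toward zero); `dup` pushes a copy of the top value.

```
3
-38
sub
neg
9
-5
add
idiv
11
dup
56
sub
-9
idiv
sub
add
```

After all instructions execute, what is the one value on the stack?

-4

3     3
-38   3 -38
sub   41
neg   -41
9     -41 9
-5    -41 9 -5
add   -41 4
idiv  -10
11    -10 11
dup   -10 11 11
56    -10 11 11 56
sub   -10 11 -45
-9    -10 11 -45 -9
idiv  -10 11 5
sub   -10 6
add   -4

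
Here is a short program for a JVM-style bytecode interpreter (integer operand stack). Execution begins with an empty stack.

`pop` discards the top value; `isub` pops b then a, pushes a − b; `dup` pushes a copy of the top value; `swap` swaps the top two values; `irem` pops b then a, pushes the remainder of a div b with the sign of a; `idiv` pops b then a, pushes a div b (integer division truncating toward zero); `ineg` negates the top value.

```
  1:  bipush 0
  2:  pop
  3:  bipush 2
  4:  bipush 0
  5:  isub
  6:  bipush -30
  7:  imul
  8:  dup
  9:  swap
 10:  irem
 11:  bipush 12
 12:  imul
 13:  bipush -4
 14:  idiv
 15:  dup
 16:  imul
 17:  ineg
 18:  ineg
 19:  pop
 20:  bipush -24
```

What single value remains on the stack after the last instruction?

bipush 0    [0]
pop         []
bipush 2    [2]
bipush 0    [2, 0]
isub        [2]
bipush -30  [2, -30]
imul        [-60]
dup         [-60, -60]
swap        [-60, -60]
irem        [0]
bipush 12   [0, 12]
imul        [0]
bipush -4   [0, -4]
idiv        [0]
dup         [0, 0]
imul        [0]
ineg        [0]
ineg        [0]
pop         []
bipush -24  [-24]

-24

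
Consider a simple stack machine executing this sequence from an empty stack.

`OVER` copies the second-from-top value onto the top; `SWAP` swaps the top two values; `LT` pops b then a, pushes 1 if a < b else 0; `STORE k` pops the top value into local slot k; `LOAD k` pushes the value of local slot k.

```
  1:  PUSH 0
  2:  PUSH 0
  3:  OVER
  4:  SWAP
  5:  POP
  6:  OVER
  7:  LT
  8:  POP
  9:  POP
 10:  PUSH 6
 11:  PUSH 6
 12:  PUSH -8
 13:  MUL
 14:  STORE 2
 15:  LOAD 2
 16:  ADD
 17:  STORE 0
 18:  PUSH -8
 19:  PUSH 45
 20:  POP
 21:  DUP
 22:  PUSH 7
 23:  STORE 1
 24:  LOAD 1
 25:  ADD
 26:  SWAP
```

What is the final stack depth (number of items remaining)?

PUSH 0  : [0]
PUSH 0  : [0, 0]
OVER    : [0, 0, 0]
SWAP    : [0, 0, 0]
POP     : [0, 0]
OVER    : [0, 0, 0]
LT      : [0, 0]
POP     : [0]
POP     : []
PUSH 6  : [6]
PUSH 6  : [6, 6]
PUSH -8 : [6, 6, -8]
MUL     : [6, -48]
STORE 2 : [6]
LOAD 2  : [6, -48]
ADD     : [-42]
STORE 0 : []
PUSH -8 : [-8]
PUSH 45 : [-8, 45]
POP     : [-8]
DUP     : [-8, -8]
PUSH 7  : [-8, -8, 7]
STORE 1 : [-8, -8]
LOAD 1  : [-8, -8, 7]
ADD     : [-8, -1]
SWAP    : [-1, -8]

2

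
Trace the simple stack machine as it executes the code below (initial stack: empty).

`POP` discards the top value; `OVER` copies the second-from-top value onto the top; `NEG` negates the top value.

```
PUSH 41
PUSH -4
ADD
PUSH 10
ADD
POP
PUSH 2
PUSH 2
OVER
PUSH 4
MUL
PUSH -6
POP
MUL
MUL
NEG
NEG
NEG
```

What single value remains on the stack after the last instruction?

PUSH 41 → 41
PUSH -4 → 41 -4
ADD     → 37
PUSH 10 → 37 10
ADD     → 47
POP     → (empty)
PUSH 2  → 2
PUSH 2  → 2 2
OVER    → 2 2 2
PUSH 4  → 2 2 2 4
MUL     → 2 2 8
PUSH -6 → 2 2 8 -6
POP     → 2 2 8
MUL     → 2 16
MUL     → 32
NEG     → -32
NEG     → 32
NEG     → -32

-32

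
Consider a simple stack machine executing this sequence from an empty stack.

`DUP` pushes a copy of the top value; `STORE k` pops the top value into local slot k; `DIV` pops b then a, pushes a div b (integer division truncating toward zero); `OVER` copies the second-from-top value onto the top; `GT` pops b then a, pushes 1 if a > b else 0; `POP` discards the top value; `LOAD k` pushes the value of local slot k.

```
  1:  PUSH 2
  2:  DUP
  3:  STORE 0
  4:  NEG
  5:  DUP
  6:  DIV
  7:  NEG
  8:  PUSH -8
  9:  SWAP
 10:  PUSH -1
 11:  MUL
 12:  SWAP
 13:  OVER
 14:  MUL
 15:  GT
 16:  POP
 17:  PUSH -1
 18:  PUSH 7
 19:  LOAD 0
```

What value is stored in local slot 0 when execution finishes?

2

PUSH 2  → [2]
DUP     → [2, 2]
STORE 0 → [2]
NEG     → [-2]
DUP     → [-2, -2]
DIV     → [1]
NEG     → [-1]
PUSH -8 → [-1, -8]
SWAP    → [-8, -1]
PUSH -1 → [-8, -1, -1]
MUL     → [-8, 1]
SWAP    → [1, -8]
OVER    → [1, -8, 1]
MUL     → [1, -8]
GT      → [1]
POP     → []
PUSH -1 → [-1]
PUSH 7  → [-1, 7]
LOAD 0  → [-1, 7, 2]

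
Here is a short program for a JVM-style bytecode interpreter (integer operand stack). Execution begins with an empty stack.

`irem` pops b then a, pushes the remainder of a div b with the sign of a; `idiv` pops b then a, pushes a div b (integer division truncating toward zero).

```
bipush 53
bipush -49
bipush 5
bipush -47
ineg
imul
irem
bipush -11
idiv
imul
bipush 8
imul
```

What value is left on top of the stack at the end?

bipush 53  : [53]
bipush -49 : [53, -49]
bipush 5   : [53, -49, 5]
bipush -47 : [53, -49, 5, -47]
ineg       : [53, -49, 5, 47]
imul       : [53, -49, 235]
irem       : [53, -49]
bipush -11 : [53, -49, -11]
idiv       : [53, 4]
imul       : [212]
bipush 8   : [212, 8]
imul       : [1696]

1696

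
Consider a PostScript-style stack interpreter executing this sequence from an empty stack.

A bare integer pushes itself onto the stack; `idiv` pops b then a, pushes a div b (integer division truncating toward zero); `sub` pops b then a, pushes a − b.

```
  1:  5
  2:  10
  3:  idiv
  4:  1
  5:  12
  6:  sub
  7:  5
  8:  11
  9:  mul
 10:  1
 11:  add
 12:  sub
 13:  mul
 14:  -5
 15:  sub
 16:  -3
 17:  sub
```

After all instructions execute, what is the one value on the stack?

5    -> 5
10   -> 5 10
idiv -> 0
1    -> 0 1
12   -> 0 1 12
sub  -> 0 -11
5    -> 0 -11 5
11   -> 0 -11 5 11
mul  -> 0 -11 55
1    -> 0 -11 55 1
add  -> 0 -11 56
sub  -> 0 -67
mul  -> 0
-5   -> 0 -5
sub  -> 5
-3   -> 5 -3
sub  -> 8

8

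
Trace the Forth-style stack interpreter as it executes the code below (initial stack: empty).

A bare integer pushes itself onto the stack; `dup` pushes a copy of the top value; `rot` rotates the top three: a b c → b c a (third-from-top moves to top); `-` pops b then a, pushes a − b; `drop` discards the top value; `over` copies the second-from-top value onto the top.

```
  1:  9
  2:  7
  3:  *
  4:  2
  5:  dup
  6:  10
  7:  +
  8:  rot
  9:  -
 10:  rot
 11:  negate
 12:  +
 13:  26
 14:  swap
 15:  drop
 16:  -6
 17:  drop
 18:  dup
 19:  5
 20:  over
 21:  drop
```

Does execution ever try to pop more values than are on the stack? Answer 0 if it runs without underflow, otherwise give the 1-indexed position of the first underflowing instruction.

10

9    [9]
7    [9, 7]
*    [63]
2    [63, 2]
dup  [63, 2, 2]
10   [63, 2, 2, 10]
+    [63, 2, 12]
rot  [2, 12, 63]
-    [2, -51]
rot  — needs 3 operands, stack has 2 → underflow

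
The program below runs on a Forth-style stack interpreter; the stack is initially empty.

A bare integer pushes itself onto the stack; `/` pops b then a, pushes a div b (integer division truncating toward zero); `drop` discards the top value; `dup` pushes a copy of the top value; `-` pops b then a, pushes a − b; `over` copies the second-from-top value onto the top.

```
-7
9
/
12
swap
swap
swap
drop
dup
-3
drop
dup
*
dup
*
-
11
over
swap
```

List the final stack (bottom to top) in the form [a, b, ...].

[-20724, -20724, 11]

-7   → -7
9    → -7 9
/    → 0
12   → 0 12
swap → 12 0
swap → 0 12
swap → 12 0
drop → 12
dup  → 12 12
-3   → 12 12 -3
drop → 12 12
dup  → 12 12 12
*    → 12 144
dup  → 12 144 144
*    → 12 20736
-    → -20724
11   → -20724 11
over → -20724 11 -20724
swap → -20724 -20724 11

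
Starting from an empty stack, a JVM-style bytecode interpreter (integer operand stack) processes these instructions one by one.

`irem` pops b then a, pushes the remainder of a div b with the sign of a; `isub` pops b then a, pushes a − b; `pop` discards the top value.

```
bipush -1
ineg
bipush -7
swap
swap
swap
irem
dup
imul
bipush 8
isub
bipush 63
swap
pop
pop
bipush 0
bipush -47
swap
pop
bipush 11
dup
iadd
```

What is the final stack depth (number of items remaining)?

bipush -1  : -1
ineg       : 1
bipush -7  : 1 -7
swap       : -7 1
swap       : 1 -7
swap       : -7 1
irem       : 0
dup        : 0 0
imul       : 0
bipush 8   : 0 8
isub       : -8
bipush 63  : -8 63
swap       : 63 -8
pop        : 63
pop        : (empty)
bipush 0   : 0
bipush -47 : 0 -47
swap       : -47 0
pop        : -47
bipush 11  : -47 11
dup        : -47 11 11
iadd       : -47 22

2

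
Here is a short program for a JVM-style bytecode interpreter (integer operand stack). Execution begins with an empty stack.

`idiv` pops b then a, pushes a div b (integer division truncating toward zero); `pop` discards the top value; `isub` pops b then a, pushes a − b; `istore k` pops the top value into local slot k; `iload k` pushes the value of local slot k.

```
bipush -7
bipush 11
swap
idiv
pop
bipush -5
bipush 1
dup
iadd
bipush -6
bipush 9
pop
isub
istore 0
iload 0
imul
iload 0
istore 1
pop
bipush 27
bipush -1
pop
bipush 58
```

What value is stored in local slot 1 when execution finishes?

8

bipush -7  [-7]
bipush 11  [-7, 11]
swap       [11, -7]
idiv       [-1]
pop        []
bipush -5  [-5]
bipush 1   [-5, 1]
dup        [-5, 1, 1]
iadd       [-5, 2]
bipush -6  [-5, 2, -6]
bipush 9   [-5, 2, -6, 9]
pop        [-5, 2, -6]
isub       [-5, 8]
istore 0   [-5]
iload 0    [-5, 8]
imul       [-40]
iload 0    [-40, 8]
istore 1   [-40]
pop        []
bipush 27  [27]
bipush -1  [27, -1]
pop        [27]
bipush 58  [27, 58]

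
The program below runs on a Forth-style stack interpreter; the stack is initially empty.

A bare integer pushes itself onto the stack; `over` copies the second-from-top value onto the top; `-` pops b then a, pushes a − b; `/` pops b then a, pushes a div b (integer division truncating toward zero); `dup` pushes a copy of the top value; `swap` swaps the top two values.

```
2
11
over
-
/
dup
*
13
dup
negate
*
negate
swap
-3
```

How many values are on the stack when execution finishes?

3

2      -> [2]
11     -> [2, 11]
over   -> [2, 11, 2]
-      -> [2, 9]
/      -> [0]
dup    -> [0, 0]
*      -> [0]
13     -> [0, 13]
dup    -> [0, 13, 13]
negate -> [0, 13, -13]
*      -> [0, -169]
negate -> [0, 169]
swap   -> [169, 0]
-3     -> [169, 0, -3]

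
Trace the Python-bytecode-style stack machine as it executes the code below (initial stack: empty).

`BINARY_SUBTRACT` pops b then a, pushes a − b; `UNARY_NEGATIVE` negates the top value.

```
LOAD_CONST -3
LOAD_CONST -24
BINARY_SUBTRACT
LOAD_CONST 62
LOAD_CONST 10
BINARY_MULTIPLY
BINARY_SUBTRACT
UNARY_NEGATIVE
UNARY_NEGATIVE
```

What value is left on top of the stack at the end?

-599

LOAD_CONST -3   → -3
LOAD_CONST -24  → -3 -24
BINARY_SUBTRACT → 21
LOAD_CONST 62   → 21 62
LOAD_CONST 10   → 21 62 10
BINARY_MULTIPLY → 21 620
BINARY_SUBTRACT → -599
UNARY_NEGATIVE  → 599
UNARY_NEGATIVE  → -599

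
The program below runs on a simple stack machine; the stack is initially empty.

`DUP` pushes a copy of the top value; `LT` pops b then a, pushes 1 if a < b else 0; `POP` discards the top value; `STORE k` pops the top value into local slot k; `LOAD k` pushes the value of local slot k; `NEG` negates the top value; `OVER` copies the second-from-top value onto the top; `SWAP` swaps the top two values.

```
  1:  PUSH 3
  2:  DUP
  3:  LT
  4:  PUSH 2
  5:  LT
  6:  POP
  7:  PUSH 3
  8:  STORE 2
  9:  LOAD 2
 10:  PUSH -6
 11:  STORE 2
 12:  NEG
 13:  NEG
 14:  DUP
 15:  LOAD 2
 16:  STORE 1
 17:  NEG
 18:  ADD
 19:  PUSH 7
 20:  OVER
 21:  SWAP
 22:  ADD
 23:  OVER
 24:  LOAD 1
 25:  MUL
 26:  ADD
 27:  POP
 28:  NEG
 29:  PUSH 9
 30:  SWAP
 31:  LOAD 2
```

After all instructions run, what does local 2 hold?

-6

PUSH 3  : [3]
DUP     : [3, 3]
LT      : [0]
PUSH 2  : [0, 2]
LT      : [1]
POP     : []
PUSH 3  : [3]
STORE 2 : []
LOAD 2  : [3]
PUSH -6 : [3, -6]
STORE 2 : [3]
NEG     : [-3]
NEG     : [3]
DUP     : [3, 3]
LOAD 2  : [3, 3, -6]
STORE 1 : [3, 3]
NEG     : [3, -3]
ADD     : [0]
PUSH 7  : [0, 7]
OVER    : [0, 7, 0]
SWAP    : [0, 0, 7]
ADD     : [0, 7]
OVER    : [0, 7, 0]
LOAD 1  : [0, 7, 0, -6]
MUL     : [0, 7, 0]
ADD     : [0, 7]
POP     : [0]
NEG     : [0]
PUSH 9  : [0, 9]
SWAP    : [9, 0]
LOAD 2  : [9, 0, -6]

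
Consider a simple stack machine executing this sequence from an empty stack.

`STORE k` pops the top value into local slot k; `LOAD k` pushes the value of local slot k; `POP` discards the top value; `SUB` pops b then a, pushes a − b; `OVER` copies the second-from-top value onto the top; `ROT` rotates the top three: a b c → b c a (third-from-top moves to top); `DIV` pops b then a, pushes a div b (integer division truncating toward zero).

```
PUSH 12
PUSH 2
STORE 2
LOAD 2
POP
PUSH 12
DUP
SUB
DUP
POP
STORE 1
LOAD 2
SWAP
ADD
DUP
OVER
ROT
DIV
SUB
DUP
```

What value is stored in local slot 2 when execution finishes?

PUSH 12 → 12
PUSH 2  → 12 2
STORE 2 → 12
LOAD 2  → 12 2
POP     → 12
PUSH 12 → 12 12
DUP     → 12 12 12
SUB     → 12 0
DUP     → 12 0 0
POP     → 12 0
STORE 1 → 12
LOAD 2  → 12 2
SWAP    → 2 12
ADD     → 14
DUP     → 14 14
OVER    → 14 14 14
ROT     → 14 14 14
DIV     → 14 1
SUB     → 13
DUP     → 13 13

2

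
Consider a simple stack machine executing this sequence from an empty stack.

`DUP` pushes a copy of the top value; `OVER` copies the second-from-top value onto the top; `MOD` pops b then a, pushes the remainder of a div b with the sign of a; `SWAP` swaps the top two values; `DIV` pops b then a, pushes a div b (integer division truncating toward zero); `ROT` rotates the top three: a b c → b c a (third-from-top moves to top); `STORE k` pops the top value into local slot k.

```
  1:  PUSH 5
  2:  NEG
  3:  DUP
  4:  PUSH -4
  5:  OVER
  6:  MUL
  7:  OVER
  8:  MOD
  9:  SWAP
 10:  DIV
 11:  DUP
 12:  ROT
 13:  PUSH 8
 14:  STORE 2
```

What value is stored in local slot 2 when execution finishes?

8

PUSH 5  -> [5]
NEG     -> [-5]
DUP     -> [-5, -5]
PUSH -4 -> [-5, -5, -4]
OVER    -> [-5, -5, -4, -5]
MUL     -> [-5, -5, 20]
OVER    -> [-5, -5, 20, -5]
MOD     -> [-5, -5, 0]
SWAP    -> [-5, 0, -5]
DIV     -> [-5, 0]
DUP     -> [-5, 0, 0]
ROT     -> [0, 0, -5]
PUSH 8  -> [0, 0, -5, 8]
STORE 2 -> [0, 0, -5]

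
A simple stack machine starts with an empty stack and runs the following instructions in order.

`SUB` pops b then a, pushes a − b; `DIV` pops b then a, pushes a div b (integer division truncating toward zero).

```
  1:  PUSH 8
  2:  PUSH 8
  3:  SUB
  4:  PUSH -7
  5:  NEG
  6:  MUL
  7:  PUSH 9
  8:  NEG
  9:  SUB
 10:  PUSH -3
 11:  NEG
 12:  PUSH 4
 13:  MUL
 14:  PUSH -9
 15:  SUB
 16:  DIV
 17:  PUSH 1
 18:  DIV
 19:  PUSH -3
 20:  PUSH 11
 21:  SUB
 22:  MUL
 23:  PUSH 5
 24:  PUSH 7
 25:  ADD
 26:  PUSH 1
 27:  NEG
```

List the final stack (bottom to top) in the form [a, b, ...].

PUSH 8  : [8]
PUSH 8  : [8, 8]
SUB     : [0]
PUSH -7 : [0, -7]
NEG     : [0, 7]
MUL     : [0]
PUSH 9  : [0, 9]
NEG     : [0, -9]
SUB     : [9]
PUSH -3 : [9, -3]
NEG     : [9, 3]
PUSH 4  : [9, 3, 4]
MUL     : [9, 12]
PUSH -9 : [9, 12, -9]
SUB     : [9, 21]
DIV     : [0]
PUSH 1  : [0, 1]
DIV     : [0]
PUSH -3 : [0, -3]
PUSH 11 : [0, -3, 11]
SUB     : [0, -14]
MUL     : [0]
PUSH 5  : [0, 5]
PUSH 7  : [0, 5, 7]
ADD     : [0, 12]
PUSH 1  : [0, 12, 1]
NEG     : [0, 12, -1]

[0, 12, -1]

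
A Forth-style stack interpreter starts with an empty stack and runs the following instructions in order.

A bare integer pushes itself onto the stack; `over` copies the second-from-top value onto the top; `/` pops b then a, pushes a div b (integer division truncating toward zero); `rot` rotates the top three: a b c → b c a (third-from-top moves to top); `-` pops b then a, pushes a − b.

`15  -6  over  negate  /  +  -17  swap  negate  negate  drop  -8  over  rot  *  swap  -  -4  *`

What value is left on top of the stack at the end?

15     -> [15]
-6     -> [15, -6]
over   -> [15, -6, 15]
negate -> [15, -6, -15]
/      -> [15, 0]
+      -> [15]
-17    -> [15, -17]
swap   -> [-17, 15]
negate -> [-17, -15]
negate -> [-17, 15]
drop   -> [-17]
-8     -> [-17, -8]
over   -> [-17, -8, -17]
rot    -> [-8, -17, -17]
*      -> [-8, 289]
swap   -> [289, -8]
-      -> [297]
-4     -> [297, -4]
*      -> [-1188]

-1188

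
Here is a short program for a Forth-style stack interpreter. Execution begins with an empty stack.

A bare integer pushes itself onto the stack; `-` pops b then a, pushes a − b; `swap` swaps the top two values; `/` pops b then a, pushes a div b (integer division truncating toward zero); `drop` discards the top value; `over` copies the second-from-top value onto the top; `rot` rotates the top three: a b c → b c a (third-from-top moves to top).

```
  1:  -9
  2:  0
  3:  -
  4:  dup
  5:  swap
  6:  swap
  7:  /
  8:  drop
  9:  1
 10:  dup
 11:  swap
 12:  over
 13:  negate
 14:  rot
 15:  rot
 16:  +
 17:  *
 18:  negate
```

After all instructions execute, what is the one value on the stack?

-9     -> [-9]
0      -> [-9, 0]
-      -> [-9]
dup    -> [-9, -9]
swap   -> [-9, -9]
swap   -> [-9, -9]
/      -> [1]
drop   -> []
1      -> [1]
dup    -> [1, 1]
swap   -> [1, 1]
over   -> [1, 1, 1]
negate -> [1, 1, -1]
rot    -> [1, -1, 1]
rot    -> [-1, 1, 1]
+      -> [-1, 2]
*      -> [-2]
negate -> [2]

2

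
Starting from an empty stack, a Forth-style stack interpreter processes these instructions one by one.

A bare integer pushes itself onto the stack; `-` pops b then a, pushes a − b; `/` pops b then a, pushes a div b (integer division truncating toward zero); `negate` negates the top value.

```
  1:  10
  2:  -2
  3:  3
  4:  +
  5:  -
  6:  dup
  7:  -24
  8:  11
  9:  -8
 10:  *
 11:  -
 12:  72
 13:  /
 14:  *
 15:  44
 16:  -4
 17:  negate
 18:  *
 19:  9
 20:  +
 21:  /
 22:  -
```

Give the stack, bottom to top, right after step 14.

10  -> 10
-2  -> 10 -2
3   -> 10 -2 3
+   -> 10 1
-   -> 9
dup -> 9 9
-24 -> 9 9 -24
11  -> 9 9 -24 11
-8  -> 9 9 -24 11 -8
*   -> 9 9 -24 -88
-   -> 9 9 64
72  -> 9 9 64 72
/   -> 9 9 0
*   -> 9 0

[9, 0]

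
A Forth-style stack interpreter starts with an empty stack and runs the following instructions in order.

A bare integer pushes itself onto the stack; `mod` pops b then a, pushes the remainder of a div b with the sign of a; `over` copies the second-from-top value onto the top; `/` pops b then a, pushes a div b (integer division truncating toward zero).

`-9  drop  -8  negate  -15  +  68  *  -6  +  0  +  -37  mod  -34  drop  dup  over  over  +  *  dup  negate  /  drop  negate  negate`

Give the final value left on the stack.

-9     -> -9
drop   -> (empty)
-8     -> -8
negate -> 8
-15    -> 8 -15
+      -> -7
68     -> -7 68
*      -> -476
-6     -> -476 -6
+      -> -482
0      -> -482 0
+      -> -482
-37    -> -482 -37
mod    -> -1
-34    -> -1 -34
drop   -> -1
dup    -> -1 -1
over   -> -1 -1 -1
over   -> -1 -1 -1 -1
+      -> -1 -1 -2
*      -> -1 2
dup    -> -1 2 2
negate -> -1 2 -2
/      -> -1 -1
drop   -> -1
negate -> 1
negate -> -1

-1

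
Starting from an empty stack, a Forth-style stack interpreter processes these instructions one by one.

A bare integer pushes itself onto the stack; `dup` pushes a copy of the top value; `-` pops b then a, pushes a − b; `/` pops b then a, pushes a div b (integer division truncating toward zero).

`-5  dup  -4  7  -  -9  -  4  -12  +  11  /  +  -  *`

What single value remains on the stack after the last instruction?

-5  -> -5
dup -> -5 -5
-4  -> -5 -5 -4
7   -> -5 -5 -4 7
-   -> -5 -5 -11
-9  -> -5 -5 -11 -9
-   -> -5 -5 -2
4   -> -5 -5 -2 4
-12 -> -5 -5 -2 4 -12
+   -> -5 -5 -2 -8
11  -> -5 -5 -2 -8 11
/   -> -5 -5 -2 0
+   -> -5 -5 -2
-   -> -5 -3
*   -> 15

15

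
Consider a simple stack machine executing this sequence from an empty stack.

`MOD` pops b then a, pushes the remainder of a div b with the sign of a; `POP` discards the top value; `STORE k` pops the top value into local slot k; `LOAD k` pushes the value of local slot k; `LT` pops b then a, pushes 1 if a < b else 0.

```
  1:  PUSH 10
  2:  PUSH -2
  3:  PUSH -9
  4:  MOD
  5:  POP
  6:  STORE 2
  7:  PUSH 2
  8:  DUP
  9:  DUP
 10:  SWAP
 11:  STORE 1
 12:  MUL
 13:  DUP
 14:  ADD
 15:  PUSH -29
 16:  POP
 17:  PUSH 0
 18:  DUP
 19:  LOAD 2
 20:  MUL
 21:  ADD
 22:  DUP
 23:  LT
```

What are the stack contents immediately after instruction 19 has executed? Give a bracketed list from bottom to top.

PUSH 10  → [10]
PUSH -2  → [10, -2]
PUSH -9  → [10, -2, -9]
MOD      → [10, -2]
POP      → [10]
STORE 2  → []
PUSH 2   → [2]
DUP      → [2, 2]
DUP      → [2, 2, 2]
SWAP     → [2, 2, 2]
STORE 1  → [2, 2]
MUL      → [4]
DUP      → [4, 4]
ADD      → [8]
PUSH -29 → [8, -29]
POP      → [8]
PUSH 0   → [8, 0]
DUP      → [8, 0, 0]
LOAD 2   → [8, 0, 0, 10]

[8, 0, 0, 10]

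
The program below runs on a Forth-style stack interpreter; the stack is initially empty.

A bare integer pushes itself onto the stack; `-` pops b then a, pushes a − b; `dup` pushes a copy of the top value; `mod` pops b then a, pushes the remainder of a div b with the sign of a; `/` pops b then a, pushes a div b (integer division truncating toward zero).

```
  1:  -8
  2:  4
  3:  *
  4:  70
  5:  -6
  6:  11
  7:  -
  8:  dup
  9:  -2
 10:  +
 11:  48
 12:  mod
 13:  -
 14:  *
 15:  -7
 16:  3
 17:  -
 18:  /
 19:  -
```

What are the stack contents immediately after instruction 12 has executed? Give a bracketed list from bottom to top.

-8  : [-8]
4   : [-8, 4]
*   : [-32]
70  : [-32, 70]
-6  : [-32, 70, -6]
11  : [-32, 70, -6, 11]
-   : [-32, 70, -17]
dup : [-32, 70, -17, -17]
-2  : [-32, 70, -17, -17, -2]
+   : [-32, 70, -17, -19]
48  : [-32, 70, -17, -19, 48]
mod : [-32, 70, -17, -19]

[-32, 70, -17, -19]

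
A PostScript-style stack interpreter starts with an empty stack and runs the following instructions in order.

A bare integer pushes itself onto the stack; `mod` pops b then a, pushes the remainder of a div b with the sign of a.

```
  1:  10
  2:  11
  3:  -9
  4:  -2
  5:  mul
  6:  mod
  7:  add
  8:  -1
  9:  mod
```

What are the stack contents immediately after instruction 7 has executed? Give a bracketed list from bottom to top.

10  : 10
11  : 10 11
-9  : 10 11 -9
-2  : 10 11 -9 -2
mul : 10 11 18
mod : 10 11
add : 21

[21]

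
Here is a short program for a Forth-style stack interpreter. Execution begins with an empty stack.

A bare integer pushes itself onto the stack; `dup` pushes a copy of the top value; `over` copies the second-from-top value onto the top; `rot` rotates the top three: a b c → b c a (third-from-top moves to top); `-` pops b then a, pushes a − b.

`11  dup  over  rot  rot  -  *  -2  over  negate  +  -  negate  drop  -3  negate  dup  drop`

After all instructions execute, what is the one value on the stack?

11     -> 11
dup    -> 11 11
over   -> 11 11 11
rot    -> 11 11 11
rot    -> 11 11 11
-      -> 11 0
*      -> 0
-2     -> 0 -2
over   -> 0 -2 0
negate -> 0 -2 0
+      -> 0 -2
-      -> 2
negate -> -2
drop   -> (empty)
-3     -> -3
negate -> 3
dup    -> 3 3
drop   -> 3

3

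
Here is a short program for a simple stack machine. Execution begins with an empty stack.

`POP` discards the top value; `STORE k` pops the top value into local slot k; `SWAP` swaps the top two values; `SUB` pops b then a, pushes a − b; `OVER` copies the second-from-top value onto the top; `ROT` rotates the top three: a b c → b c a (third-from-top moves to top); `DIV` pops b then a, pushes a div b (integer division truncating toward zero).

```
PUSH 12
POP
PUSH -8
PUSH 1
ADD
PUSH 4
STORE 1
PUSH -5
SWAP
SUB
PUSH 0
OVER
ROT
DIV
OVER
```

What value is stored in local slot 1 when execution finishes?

PUSH 12  12
POP      (empty)
PUSH -8  -8
PUSH 1   -8 1
ADD      -7
PUSH 4   -7 4
STORE 1  -7
PUSH -5  -7 -5
SWAP     -5 -7
SUB      2
PUSH 0   2 0
OVER     2 0 2
ROT      0 2 2
DIV      0 1
OVER     0 1 0

4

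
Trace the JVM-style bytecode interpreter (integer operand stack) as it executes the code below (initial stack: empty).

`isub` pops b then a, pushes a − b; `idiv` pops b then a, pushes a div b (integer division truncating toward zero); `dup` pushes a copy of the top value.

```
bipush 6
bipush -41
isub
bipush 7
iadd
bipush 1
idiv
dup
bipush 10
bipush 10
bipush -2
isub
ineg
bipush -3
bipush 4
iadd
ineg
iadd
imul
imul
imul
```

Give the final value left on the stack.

bipush 6   -> 6
bipush -41 -> 6 -41
isub       -> 47
bipush 7   -> 47 7
iadd       -> 54
bipush 1   -> 54 1
idiv       -> 54
dup        -> 54 54
bipush 10  -> 54 54 10
bipush 10  -> 54 54 10 10
bipush -2  -> 54 54 10 10 -2
isub       -> 54 54 10 12
ineg       -> 54 54 10 -12
bipush -3  -> 54 54 10 -12 -3
bipush 4   -> 54 54 10 -12 -3 4
iadd       -> 54 54 10 -12 1
ineg       -> 54 54 10 -12 -1
iadd       -> 54 54 10 -13
imul       -> 54 54 -130
imul       -> 54 -7020
imul       -> -379080

-379080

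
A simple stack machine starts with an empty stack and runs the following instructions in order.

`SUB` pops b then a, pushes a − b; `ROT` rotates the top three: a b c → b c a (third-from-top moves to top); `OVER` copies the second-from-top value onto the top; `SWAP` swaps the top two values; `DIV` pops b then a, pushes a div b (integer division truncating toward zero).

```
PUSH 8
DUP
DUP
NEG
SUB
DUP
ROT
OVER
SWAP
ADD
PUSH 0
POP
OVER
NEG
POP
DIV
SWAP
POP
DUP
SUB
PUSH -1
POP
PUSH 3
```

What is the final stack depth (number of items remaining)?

2

PUSH 8  -> 8
DUP     -> 8 8
DUP     -> 8 8 8
NEG     -> 8 8 -8
SUB     -> 8 16
DUP     -> 8 16 16
ROT     -> 16 16 8
OVER    -> 16 16 8 16
SWAP    -> 16 16 16 8
ADD     -> 16 16 24
PUSH 0  -> 16 16 24 0
POP     -> 16 16 24
OVER    -> 16 16 24 16
NEG     -> 16 16 24 -16
POP     -> 16 16 24
DIV     -> 16 0
SWAP    -> 0 16
POP     -> 0
DUP     -> 0 0
SUB     -> 0
PUSH -1 -> 0 -1
POP     -> 0
PUSH 3  -> 0 3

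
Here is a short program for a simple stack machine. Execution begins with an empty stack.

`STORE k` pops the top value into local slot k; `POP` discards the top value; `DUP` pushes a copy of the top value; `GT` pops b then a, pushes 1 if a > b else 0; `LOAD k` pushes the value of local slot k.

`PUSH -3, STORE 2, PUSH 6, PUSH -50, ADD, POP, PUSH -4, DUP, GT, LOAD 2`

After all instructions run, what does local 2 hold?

PUSH -3  : -3
STORE 2  : (empty)
PUSH 6   : 6
PUSH -50 : 6 -50
ADD      : -44
POP      : (empty)
PUSH -4  : -4
DUP      : -4 -4
GT       : 0
LOAD 2   : 0 -3

-3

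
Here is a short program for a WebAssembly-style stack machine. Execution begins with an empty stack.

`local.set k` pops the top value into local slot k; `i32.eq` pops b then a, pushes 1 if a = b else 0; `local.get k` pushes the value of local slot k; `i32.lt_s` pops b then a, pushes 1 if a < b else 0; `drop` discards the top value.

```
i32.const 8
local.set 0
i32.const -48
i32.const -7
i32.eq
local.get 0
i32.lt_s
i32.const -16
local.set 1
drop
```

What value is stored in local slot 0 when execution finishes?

8

i32.const 8   : 8
local.set 0   : (empty)
i32.const -48 : -48
i32.const -7  : -48 -7
i32.eq        : 0
local.get 0   : 0 8
i32.lt_s      : 1
i32.const -16 : 1 -16
local.set 1   : 1
drop          : (empty)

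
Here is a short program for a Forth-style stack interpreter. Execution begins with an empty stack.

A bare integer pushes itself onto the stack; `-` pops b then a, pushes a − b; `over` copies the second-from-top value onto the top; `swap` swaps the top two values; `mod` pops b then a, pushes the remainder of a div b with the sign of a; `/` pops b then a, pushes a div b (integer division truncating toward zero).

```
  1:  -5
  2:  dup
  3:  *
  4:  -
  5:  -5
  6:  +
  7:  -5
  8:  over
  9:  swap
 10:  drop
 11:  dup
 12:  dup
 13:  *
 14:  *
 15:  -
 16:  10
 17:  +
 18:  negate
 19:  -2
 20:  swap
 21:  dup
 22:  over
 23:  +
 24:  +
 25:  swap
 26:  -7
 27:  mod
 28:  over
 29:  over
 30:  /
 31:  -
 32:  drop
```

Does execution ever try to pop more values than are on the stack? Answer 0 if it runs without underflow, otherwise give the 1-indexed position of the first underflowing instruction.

-5   [-5]
dup  [-5, -5]
*    [25]
-  — needs 2 operands, stack has 1 → underflow

4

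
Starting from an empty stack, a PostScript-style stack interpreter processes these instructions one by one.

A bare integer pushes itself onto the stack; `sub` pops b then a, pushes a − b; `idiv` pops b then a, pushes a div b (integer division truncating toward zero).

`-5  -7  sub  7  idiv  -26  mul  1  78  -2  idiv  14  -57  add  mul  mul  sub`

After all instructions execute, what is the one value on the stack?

-1677

-5    [-5]
-7    [-5, -7]
sub   [2]
7     [2, 7]
idiv  [0]
-26   [0, -26]
mul   [0]
1     [0, 1]
78    [0, 1, 78]
-2    [0, 1, 78, -2]
idiv  [0, 1, -39]
14    [0, 1, -39, 14]
-57   [0, 1, -39, 14, -57]
add   [0, 1, -39, -43]
mul   [0, 1, 1677]
mul   [0, 1677]
sub   [-1677]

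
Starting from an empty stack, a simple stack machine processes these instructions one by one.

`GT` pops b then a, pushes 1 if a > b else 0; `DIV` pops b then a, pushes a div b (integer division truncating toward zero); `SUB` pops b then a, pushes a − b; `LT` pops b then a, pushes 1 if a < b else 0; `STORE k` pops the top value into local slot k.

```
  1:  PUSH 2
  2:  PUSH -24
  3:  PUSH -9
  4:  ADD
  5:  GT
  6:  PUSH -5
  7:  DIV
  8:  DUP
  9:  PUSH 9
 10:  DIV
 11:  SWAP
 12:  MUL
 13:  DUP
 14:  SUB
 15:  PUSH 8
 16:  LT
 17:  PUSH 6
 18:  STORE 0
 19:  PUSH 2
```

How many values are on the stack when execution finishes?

PUSH 2    [2]
PUSH -24  [2, -24]
PUSH -9   [2, -24, -9]
ADD       [2, -33]
GT        [1]
PUSH -5   [1, -5]
DIV       [0]
DUP       [0, 0]
PUSH 9    [0, 0, 9]
DIV       [0, 0]
SWAP      [0, 0]
MUL       [0]
DUP       [0, 0]
SUB       [0]
PUSH 8    [0, 8]
LT        [1]
PUSH 6    [1, 6]
STORE 0   [1]
PUSH 2    [1, 2]

2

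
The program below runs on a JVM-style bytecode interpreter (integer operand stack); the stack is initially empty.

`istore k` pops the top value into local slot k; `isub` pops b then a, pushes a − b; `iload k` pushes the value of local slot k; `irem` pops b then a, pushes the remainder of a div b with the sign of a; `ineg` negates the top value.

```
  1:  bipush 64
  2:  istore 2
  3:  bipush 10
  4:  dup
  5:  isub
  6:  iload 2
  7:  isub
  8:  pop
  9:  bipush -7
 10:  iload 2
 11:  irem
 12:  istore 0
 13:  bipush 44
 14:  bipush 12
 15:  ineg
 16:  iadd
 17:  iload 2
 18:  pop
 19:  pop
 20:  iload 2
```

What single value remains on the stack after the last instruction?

64

bipush 64 -> [64]
istore 2  -> []
bipush 10 -> [10]
dup       -> [10, 10]
isub      -> [0]
iload 2   -> [0, 64]
isub      -> [-64]
pop       -> []
bipush -7 -> [-7]
iload 2   -> [-7, 64]
irem      -> [-7]
istore 0  -> []
bipush 44 -> [44]
bipush 12 -> [44, 12]
ineg      -> [44, -12]
iadd      -> [32]
iload 2   -> [32, 64]
pop       -> [32]
pop       -> []
iload 2   -> [64]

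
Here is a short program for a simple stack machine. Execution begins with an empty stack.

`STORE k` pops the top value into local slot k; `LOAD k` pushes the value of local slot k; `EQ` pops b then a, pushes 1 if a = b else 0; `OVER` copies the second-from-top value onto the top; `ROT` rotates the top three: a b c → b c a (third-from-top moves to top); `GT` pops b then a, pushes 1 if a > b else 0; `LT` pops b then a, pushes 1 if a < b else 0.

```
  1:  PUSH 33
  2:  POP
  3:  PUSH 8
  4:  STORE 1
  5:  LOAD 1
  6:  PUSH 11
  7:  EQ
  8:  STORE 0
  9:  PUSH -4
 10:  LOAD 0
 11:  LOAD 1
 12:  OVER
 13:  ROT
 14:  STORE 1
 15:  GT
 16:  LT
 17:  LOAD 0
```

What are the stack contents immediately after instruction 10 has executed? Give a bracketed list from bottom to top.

PUSH 33 : 33
POP     : (empty)
PUSH 8  : 8
STORE 1 : (empty)
LOAD 1  : 8
PUSH 11 : 8 11
EQ      : 0
STORE 0 : (empty)
PUSH -4 : -4
LOAD 0  : -4 0

[-4, 0]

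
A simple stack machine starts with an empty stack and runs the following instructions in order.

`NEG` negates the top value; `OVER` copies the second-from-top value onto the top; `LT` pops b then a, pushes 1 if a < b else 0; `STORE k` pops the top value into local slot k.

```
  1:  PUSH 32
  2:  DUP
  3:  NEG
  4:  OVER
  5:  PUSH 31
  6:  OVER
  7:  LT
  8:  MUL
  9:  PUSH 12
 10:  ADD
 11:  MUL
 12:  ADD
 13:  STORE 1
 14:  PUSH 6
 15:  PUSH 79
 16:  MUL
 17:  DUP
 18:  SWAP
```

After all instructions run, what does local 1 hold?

PUSH 32 → 32
DUP     → 32 32
NEG     → 32 -32
OVER    → 32 -32 32
PUSH 31 → 32 -32 32 31
OVER    → 32 -32 32 31 32
LT      → 32 -32 32 1
MUL     → 32 -32 32
PUSH 12 → 32 -32 32 12
ADD     → 32 -32 44
MUL     → 32 -1408
ADD     → -1376
STORE 1 → (empty)
PUSH 6  → 6
PUSH 79 → 6 79
MUL     → 474
DUP     → 474 474
SWAP    → 474 474

-1376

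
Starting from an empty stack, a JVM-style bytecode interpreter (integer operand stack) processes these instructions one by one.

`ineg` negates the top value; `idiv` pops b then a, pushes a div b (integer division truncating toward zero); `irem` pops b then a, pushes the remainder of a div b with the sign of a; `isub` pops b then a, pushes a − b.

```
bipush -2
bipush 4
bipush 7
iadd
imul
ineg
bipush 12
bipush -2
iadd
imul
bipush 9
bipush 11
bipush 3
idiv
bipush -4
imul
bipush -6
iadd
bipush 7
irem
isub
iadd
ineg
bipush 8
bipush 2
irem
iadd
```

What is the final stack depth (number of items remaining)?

1

bipush -2 -> -2
bipush 4  -> -2 4
bipush 7  -> -2 4 7
iadd      -> -2 11
imul      -> -22
ineg      -> 22
bipush 12 -> 22 12
bipush -2 -> 22 12 -2
iadd      -> 22 10
imul      -> 220
bipush 9  -> 220 9
bipush 11 -> 220 9 11
bipush 3  -> 220 9 11 3
idiv      -> 220 9 3
bipush -4 -> 220 9 3 -4
imul      -> 220 9 -12
bipush -6 -> 220 9 -12 -6
iadd      -> 220 9 -18
bipush 7  -> 220 9 -18 7
irem      -> 220 9 -4
isub      -> 220 13
iadd      -> 233
ineg      -> -233
bipush 8  -> -233 8
bipush 2  -> -233 8 2
irem      -> -233 0
iadd      -> -233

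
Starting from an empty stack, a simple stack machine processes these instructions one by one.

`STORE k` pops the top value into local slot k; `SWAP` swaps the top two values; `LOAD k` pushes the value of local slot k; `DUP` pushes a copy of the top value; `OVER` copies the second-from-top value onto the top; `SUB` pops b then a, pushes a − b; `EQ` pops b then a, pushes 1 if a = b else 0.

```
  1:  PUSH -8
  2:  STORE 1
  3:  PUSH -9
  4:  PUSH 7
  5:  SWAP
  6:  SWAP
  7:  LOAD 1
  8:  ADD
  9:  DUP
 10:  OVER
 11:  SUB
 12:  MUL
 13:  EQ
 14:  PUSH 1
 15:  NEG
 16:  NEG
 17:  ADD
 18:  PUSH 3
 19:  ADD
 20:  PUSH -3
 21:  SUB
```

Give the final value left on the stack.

PUSH -8 -> [-8]
STORE 1 -> []
PUSH -9 -> [-9]
PUSH 7  -> [-9, 7]
SWAP    -> [7, -9]
SWAP    -> [-9, 7]
LOAD 1  -> [-9, 7, -8]
ADD     -> [-9, -1]
DUP     -> [-9, -1, -1]
OVER    -> [-9, -1, -1, -1]
SUB     -> [-9, -1, 0]
MUL     -> [-9, 0]
EQ      -> [0]
PUSH 1  -> [0, 1]
NEG     -> [0, -1]
NEG     -> [0, 1]
ADD     -> [1]
PUSH 3  -> [1, 3]
ADD     -> [4]
PUSH -3 -> [4, -3]
SUB     -> [7]

7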